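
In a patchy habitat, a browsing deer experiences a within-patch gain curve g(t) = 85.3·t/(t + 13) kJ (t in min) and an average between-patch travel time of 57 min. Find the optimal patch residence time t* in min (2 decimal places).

By the marginal value theorem, leave when the instantaneous gain rate g'(t) equals the habitat-wide average g(t)/(T + t).
g'(t) = 85.3·13/(t + 13)². Setting 85.3·13/(t+13)² = 85.3t/[(t+13)(57+t)] gives 13(57+t) = t(t+13), so t² = 13×57 = 741.
t* = √741 = 27.22 min.

27.22 min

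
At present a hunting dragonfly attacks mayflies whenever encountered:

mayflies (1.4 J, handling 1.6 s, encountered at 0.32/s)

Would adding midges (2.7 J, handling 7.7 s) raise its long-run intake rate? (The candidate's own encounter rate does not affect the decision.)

Intake rate on the current diet: R = (0.32×1.4) / (1 + 0.32×1.6) = 0.448/1.512 = 0.2963 J/s.
midges: E/h = 2.7/7.7 = 0.3506 J/s.
0.3506 > 0.2963, so adding midges raises the average — include it.

Yes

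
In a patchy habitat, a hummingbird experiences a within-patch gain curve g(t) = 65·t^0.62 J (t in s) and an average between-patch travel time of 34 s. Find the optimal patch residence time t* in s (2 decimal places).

55.47 s

Maximise g(t)/(T+t): set derivative to zero → g'(t)(T+t) = g(t).
g'(t) = 0.62·65·t^-0.38. Setting 0.62·65·t^-0.38 = 65·t^0.62/(34+t) gives 0.62(34+t) = t, so 0.38·t = 0.62×34.
t* = 0.62×34/0.38 = 55.47 s.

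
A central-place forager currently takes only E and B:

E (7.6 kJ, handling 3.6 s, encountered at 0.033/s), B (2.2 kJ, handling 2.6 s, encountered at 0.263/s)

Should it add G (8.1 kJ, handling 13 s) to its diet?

Yes

On E and B alone, R = ΣλE/(1+Σλh) = 0.8294/1.803 = 0.4601 kJ/s.
Profitability of G: 8.1/13 = 0.6231 kJ/s.
Since 0.6231 > R, including G increases the long-run rate.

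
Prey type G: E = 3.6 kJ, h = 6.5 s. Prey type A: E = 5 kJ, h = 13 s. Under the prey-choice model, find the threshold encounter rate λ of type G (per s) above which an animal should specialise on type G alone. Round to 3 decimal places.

The zero-one rule: include type A iff E₂/h₂ > λE₁/(1+λh₁). Equality gives the switch point.
λE₁h₂ = E₂ + λE₂h₁ ⇒ λ = E₂/(E₁h₂ − E₂h₁) = 5/(46.8 − 32.5) = 0.3497 per s.

0.350 per s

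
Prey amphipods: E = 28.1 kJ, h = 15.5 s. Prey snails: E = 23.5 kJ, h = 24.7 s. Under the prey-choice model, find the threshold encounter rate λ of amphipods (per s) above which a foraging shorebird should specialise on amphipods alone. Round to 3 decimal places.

0.071 per s

Drop snails once their profitability E₂/h₂ falls below the rate achievable on amphipods alone: E₂/h₂ = λE₁/(1 + λh₁).
Solve for λ: λE₁h₂ = E₂(1 + λh₁) → λ(E₁h₂ − E₂h₁) = E₂ → λ = E₂/(E₁h₂ − E₂h₁).
λ = 23.5/(28.1×24.7 − 23.5×15.5) = 23.5/329.8 = 0.07125 per s.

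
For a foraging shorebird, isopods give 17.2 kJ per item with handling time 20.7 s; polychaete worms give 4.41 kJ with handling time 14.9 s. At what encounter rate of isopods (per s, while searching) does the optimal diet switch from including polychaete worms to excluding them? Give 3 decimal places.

0.027 per s

Drop polychaete worms once their profitability E₂/h₂ falls below the rate achievable on isopods alone: E₂/h₂ = λE₁/(1 + λh₁).
Solve for λ: λE₁h₂ = E₂(1 + λh₁) → λ(E₁h₂ − E₂h₁) = E₂ → λ = E₂/(E₁h₂ − E₂h₁).
λ = 4.41/(17.2×14.9 − 4.41×20.7) = 4.41/165 = 0.02673 per s.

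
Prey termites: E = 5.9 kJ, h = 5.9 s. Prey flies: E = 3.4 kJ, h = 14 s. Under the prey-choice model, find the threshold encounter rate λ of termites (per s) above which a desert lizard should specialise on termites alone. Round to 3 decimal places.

0.054 per s

The zero-one rule: include flies iff E₂/h₂ > λE₁/(1+λh₁). Equality gives the switch point.
λE₁h₂ = E₂ + λE₂h₁ ⇒ λ = E₂/(E₁h₂ − E₂h₁) = 3.4/(82.6 − 20.06) = 0.05437 per s.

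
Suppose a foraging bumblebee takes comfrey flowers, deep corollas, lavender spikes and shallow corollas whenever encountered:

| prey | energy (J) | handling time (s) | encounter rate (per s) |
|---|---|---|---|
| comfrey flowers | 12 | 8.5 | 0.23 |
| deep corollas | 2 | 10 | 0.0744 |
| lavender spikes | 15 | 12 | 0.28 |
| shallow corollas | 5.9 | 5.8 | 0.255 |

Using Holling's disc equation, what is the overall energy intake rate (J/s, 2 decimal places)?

1.01 J/s

R = Σλ_iE_i / (1 + Σλ_ih_i)
Numerator: 0.23×12 + 0.0744×2 + 0.28×15 + 0.255×5.9 = 8.613
Denominator: 1 + 0.23×8.5 + 0.0744×10 + 0.28×12 + 0.255×5.8 = 8.538
R = 8.613/8.538 = 1.009 J/s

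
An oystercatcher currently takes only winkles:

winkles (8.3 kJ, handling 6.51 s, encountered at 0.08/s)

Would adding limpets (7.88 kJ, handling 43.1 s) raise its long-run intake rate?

Current rate: (0.08×8.3)/(1 + 0.08×6.51) = 0.4366 kJ/s.
limpets: E/h = 7.88/43.1 = 0.1828 kJ/s.
Since 0.1828 < R, time spent handling limpets is better spent searching.

No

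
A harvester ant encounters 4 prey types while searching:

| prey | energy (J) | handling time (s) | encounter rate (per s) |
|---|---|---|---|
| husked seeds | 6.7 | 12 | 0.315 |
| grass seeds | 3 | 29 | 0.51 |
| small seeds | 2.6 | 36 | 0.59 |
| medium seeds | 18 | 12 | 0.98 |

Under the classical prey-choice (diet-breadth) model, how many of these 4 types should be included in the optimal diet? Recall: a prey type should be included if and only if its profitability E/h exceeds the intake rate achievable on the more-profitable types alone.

E/h in descending order: medium seeds 1.5, husked seeds 0.558, grass seeds 0.103, small seeds 0.0722 J/s. The optimal diet is the largest prefix of this list for which every included type satisfies E_i/h_i > R on the types above it.
Rate on top 1: 1.382. husked seeds: 0.558 < 1.382 → exclude; stop.
Optimal diet: medium seeds — 1 of 4 types.

1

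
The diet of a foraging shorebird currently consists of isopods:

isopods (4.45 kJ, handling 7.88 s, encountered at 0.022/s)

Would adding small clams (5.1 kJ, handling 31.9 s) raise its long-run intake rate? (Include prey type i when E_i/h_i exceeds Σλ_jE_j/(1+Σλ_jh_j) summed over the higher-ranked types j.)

Yes

Intake rate on the current diet: R = (0.022×4.45) / (1 + 0.022×7.88) = 0.0979/1.173 = 0.08344 kJ/s.
Profitability of small clams: 5.1/31.9 = 0.1599 kJ/s.
Since 0.1599 > R, including small clams increases the long-run rate.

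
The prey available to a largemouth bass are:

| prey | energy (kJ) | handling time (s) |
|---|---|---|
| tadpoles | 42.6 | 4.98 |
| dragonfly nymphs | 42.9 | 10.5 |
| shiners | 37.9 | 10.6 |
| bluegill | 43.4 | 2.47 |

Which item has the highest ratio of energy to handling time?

Profitability E/h (kJ/s): tadpoles = 42.6/4.98 = 8.55, dragonfly nymphs = 42.9/10.5 = 4.09, shiners = 37.9/10.6 = 3.58, bluegill = 43.4/2.47 = 17.6.
Ranked: bluegill > tadpoles > dragonfly nymphs > shiners.

bluegill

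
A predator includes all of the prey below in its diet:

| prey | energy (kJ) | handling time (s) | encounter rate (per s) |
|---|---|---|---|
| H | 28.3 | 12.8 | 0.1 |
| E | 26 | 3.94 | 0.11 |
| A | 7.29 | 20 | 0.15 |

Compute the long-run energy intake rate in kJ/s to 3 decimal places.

1.187 kJ/s

R = Σλ_iE_i / (1 + Σλ_ih_i)
Numerator: 0.1×28.3 + 0.11×26 + 0.15×7.29 = 6.784
Denominator: 1 + 0.1×12.8 + 0.11×3.94 + 0.15×20 = 5.713
R = 6.784/5.713 = 1.187 kJ/s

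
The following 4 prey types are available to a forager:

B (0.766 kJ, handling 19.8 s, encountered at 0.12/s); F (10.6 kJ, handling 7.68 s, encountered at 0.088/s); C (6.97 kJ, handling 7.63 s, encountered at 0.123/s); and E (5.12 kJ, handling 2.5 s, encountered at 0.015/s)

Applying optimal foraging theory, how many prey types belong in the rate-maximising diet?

3

E/h in descending order: E 2.05, F 1.38, C 0.913, B 0.0387 kJ/s. The optimal diet is the largest prefix of this list for which every included type satisfies E_i/h_i > R on the types above it.
Rate on top 1: 0.07402. F: 1.38 > 0.07402 → include.
Rate on top 2: 0.5893. C: 0.913 > 0.5893 → include.
Rate on top 3: 0.704. B: 0.0387 < 0.704 → exclude; stop.
Optimal diet: E, F, C — 3 of 4 types.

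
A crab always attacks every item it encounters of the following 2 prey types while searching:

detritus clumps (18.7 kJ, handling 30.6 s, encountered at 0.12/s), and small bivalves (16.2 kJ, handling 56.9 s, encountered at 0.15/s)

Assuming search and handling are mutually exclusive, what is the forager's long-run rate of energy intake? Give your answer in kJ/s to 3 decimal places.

R = (0.12×18.7 + 0.15×16.2) / (1 + 0.12×30.6 + 0.15×56.9) = 4.674/13.21 = 0.3539 kJ/s.

0.354 kJ/s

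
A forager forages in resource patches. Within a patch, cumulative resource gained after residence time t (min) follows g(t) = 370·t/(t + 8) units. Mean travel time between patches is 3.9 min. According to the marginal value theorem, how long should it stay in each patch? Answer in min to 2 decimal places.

5.59 min

Maximise g(t)/(T+t): set derivative to zero → g'(t)(T+t) = g(t).
g'(t) = 370·8/(t + 8)². Setting 370·8/(t+8)² = 370t/[(t+8)(3.9+t)] gives 8(3.9+t) = t(t+8), so t² = 8×3.9 = 31.2.
t* = √31.2 = 5.586 min.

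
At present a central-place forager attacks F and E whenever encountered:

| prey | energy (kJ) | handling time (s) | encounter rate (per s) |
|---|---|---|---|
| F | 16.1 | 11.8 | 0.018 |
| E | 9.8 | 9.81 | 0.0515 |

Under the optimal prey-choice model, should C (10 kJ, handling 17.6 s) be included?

Yes

On F and E alone, R = ΣλE/(1+Σλh) = 0.7945/1.718 = 0.4626 kJ/s.
C: E/h = 10/17.6 = 0.5682 kJ/s.
0.5682 > 0.4626, so adding C raises the average — include it.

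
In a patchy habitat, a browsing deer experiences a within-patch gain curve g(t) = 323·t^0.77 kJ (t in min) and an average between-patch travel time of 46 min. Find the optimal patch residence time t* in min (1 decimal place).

154.0 min

Optimal t* satisfies g'(t*) = g(t*)/(T + t*).
g'(t) = 0.77·323·t^-0.23. Setting 0.77·323·t^-0.23 = 323·t^0.77/(46+t) gives 0.77(46+t) = t, so 0.23·t = 0.77×46.
t* = 0.77×46/0.23 = 154 min.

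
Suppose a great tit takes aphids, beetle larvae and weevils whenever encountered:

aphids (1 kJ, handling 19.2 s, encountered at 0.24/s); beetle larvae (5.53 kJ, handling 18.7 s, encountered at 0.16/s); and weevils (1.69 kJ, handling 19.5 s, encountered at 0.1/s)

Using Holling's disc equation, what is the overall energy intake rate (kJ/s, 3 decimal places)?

R = Σλ_iE_i / (1 + Σλ_ih_i)
Numerator: 0.24×1 + 0.16×5.53 + 0.1×1.69 = 1.294
Denominator: 1 + 0.24×19.2 + 0.16×18.7 + 0.1×19.5 = 10.55
R = 1.294/10.55 = 0.1226 kJ/s

0.123 kJ/s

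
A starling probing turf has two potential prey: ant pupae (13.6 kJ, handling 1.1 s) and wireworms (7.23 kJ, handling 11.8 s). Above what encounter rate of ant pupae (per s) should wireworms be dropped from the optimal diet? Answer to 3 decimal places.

At the threshold, the rate on ant pupae alone equals the profitability of wireworms: λ·13.6/(1 + λ·1.1) = 7.23/11.8 = 0.6127.
Rearranging, λ(13.6 − 0.6127×1.1) = 0.6127, so λ = 0.6127/12.93 = 0.0474 per s.

0.047 per s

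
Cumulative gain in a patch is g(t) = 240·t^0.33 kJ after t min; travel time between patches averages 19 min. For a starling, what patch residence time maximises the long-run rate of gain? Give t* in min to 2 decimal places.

By the marginal value theorem, leave when the instantaneous gain rate g'(t) equals the habitat-wide average g(t)/(T + t).
g'(t) = 0.33·240·t^-0.67. Setting 0.33·240·t^-0.67 = 240·t^0.33/(19+t) gives 0.33(19+t) = t, so 0.67·t = 0.33×19.
t* = 0.33×19/0.67 = 9.358 min.

9.36 min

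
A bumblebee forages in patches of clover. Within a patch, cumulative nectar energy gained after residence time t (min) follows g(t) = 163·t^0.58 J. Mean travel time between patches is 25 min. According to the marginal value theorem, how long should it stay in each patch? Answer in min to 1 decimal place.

Optimal t* satisfies g'(t*) = g(t*)/(T + t*).
g'(t) = 0.58·163·t^-0.42. Setting 0.58·163·t^-0.42 = 163·t^0.58/(25+t) gives 0.58(25+t) = t, so 0.42·t = 0.58×25.
t* = 0.58×25/0.42 = 34.52 min.

34.5 min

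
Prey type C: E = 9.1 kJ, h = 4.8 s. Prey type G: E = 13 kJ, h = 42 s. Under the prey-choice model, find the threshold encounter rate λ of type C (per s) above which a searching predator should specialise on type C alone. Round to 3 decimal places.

0.041 per s

Drop type G once their profitability E₂/h₂ falls below the rate achievable on type C alone: E₂/h₂ = λE₁/(1 + λh₁).
Solve for λ: λE₁h₂ = E₂(1 + λh₁) → λ(E₁h₂ − E₂h₁) = E₂ → λ = E₂/(E₁h₂ − E₂h₁).
λ = 13/(9.1×42 − 13×4.8) = 13/319.8 = 0.04065 per s.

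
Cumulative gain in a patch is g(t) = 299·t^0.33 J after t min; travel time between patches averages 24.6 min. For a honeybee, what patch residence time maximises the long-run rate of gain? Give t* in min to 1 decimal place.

Optimal t* satisfies g'(t*) = g(t*)/(T + t*).
g'(t) = 0.33·299·t^-0.67. Setting 0.33·299·t^-0.67 = 299·t^0.33/(24.6+t) gives 0.33(24.6+t) = t, so 0.67·t = 0.33×24.6.
t* = 0.33×24.6/0.67 = 12.12 min.

12.1 min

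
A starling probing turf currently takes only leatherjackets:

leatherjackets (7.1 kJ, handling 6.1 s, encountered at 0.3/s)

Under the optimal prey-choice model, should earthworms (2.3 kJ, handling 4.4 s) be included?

No

On leatherjackets alone, R = ΣλE/(1+Σλh) = 2.13/2.83 = 0.7527 kJ/s.
Profitability of earthworms: 2.3/4.4 = 0.5227 kJ/s.
0.5227 < 0.7527, so adding earthworms would lower the average — exclude it.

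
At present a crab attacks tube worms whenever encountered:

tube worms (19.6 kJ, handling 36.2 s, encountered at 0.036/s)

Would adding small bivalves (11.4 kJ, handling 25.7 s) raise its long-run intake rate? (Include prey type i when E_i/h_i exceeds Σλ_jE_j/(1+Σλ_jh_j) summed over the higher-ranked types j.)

Intake rate on the current diet: R = (0.036×19.6) / (1 + 0.036×36.2) = 0.7056/2.303 = 0.3064 kJ/s.
small bivalves: E/h = 11.4/25.7 = 0.4436 kJ/s.
Since 0.4436 > R, including small bivalves increases the long-run rate.

Yes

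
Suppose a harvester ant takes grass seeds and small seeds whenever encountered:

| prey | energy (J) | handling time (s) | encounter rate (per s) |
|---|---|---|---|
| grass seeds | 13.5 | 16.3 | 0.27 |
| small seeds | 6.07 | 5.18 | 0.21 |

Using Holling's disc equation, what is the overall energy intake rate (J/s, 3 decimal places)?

0.758 J/s

Energy encountered per unit search time: 0.27×13.5 + 0.21×6.07 = 4.92 J/s.
Handling time per unit search time: 0.27×16.3 + 0.21×5.18 = 5.489.
Rate = 4.92/(1 + 5.489) = 0.7582 J/s.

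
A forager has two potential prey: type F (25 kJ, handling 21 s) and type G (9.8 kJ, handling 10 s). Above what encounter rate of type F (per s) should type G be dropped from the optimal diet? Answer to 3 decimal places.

At the threshold, the rate on type F alone equals the profitability of type G: λ·25/(1 + λ·21) = 9.8/10 = 0.98.
Rearranging, λ(25 − 0.98×21) = 0.98, so λ = 0.98/4.42 = 0.2217 per s.

0.222 per s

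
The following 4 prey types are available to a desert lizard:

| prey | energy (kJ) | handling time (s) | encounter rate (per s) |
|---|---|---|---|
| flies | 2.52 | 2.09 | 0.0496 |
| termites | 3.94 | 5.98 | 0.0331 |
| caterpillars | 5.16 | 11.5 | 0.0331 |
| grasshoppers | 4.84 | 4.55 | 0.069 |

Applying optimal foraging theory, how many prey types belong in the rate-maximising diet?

Profitabilities (E/h, kJ/s): flies 1.21, grasshoppers 1.06, termites 0.659, caterpillars 0.449. Add prey in this order while the next type's profitability exceeds the intake rate on those already taken.
Rate on top 1: 0.1133. grasshoppers: 1.06 > 0.1133 → include.
Rate on top 2: 0.3237. termites: 0.659 > 0.3237 → include.
Rate on top 3: 0.3648. caterpillars: 0.449 > 0.3648 → include.
Optimal diet: flies, grasshoppers, termites, caterpillars — 4 of 4 types.

4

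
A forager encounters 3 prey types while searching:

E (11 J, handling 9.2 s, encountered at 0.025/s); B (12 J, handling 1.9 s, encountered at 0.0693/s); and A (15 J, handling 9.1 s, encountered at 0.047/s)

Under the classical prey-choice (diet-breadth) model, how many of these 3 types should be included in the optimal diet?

Profitabilities (E/h, J/s): B 6.32, A 1.65, E 1.2. Add prey in this order while the next type's profitability exceeds the intake rate on those already taken.
Rate on top 1: 0.7348. A: 1.65 > 0.7348 → include.
Rate on top 2: 0.9854. E: 1.2 > 0.9854 → include.
Optimal diet: B, A, E — 3 of 3 types.

3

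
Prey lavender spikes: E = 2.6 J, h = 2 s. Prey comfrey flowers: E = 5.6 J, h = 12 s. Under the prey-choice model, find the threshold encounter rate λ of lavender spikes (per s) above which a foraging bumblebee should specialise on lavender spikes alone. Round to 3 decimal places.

Drop comfrey flowers once their profitability E₂/h₂ falls below the rate achievable on lavender spikes alone: E₂/h₂ = λE₁/(1 + λh₁).
Solve for λ: λE₁h₂ = E₂(1 + λh₁) → λ(E₁h₂ − E₂h₁) = E₂ → λ = E₂/(E₁h₂ − E₂h₁).
λ = 5.6/(2.6×12 − 5.6×2) = 5.6/20 = 0.28 per s.

0.280 per s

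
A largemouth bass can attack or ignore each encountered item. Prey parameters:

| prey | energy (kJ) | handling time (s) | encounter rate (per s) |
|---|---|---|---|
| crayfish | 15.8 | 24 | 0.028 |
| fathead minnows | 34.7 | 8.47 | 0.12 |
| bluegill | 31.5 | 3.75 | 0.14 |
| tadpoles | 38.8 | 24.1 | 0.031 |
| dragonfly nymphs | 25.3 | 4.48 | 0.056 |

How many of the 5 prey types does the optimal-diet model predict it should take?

Profitabilities (E/h, kJ/s): bluegill 8.4, dragonfly nymphs 5.65, fathead minnows 4.1, tadpoles 1.61, crayfish 0.658. Add prey in this order while the next type's profitability exceeds the intake rate on those already taken.
Rate on top 1: 2.892. dragonfly nymphs: 5.65 > 2.892 → include.
Rate on top 2: 3.281. fathead minnows: 4.1 > 3.281 → include.
Rate on top 3: 3.578. tadpoles: 1.61 < 3.578 → exclude; stop.
Optimal diet: bluegill, dragonfly nymphs, fathead minnows — 3 of 5 types.

3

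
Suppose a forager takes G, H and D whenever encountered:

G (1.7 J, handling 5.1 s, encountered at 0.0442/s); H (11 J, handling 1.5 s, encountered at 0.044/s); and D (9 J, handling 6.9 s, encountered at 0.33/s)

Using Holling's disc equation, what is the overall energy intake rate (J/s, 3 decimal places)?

R = (0.0442×1.7 + 0.044×11 + 0.33×9) / (1 + 0.0442×5.1 + 0.044×1.5 + 0.33×6.9) = 3.529/3.568 = 0.989 J/s.

0.989 J/s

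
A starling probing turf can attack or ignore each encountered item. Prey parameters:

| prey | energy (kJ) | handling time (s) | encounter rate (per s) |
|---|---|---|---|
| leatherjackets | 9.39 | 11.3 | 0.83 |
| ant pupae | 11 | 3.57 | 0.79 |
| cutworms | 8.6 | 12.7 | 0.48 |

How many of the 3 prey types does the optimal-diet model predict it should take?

Profitabilities (E/h, kJ/s): ant pupae 3.08, leatherjackets 0.831, cutworms 0.677. Add prey in this order while the next type's profitability exceeds the intake rate on those already taken.
Rate on top 1: 2.275. leatherjackets: 0.831 < 2.275 → exclude; stop.
Optimal diet: ant pupae — 1 of 3 types.

1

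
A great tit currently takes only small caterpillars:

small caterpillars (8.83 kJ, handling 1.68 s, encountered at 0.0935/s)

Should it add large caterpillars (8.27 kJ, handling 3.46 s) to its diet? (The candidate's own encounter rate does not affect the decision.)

Intake rate on the current diet: R = (0.0935×8.83) / (1 + 0.0935×1.68) = 0.8256/1.157 = 0.7135 kJ/s.
large caterpillars: E/h = 8.27/3.46 = 2.39 kJ/s.
Since 2.39 > R, including large caterpillars increases the long-run rate.

Yes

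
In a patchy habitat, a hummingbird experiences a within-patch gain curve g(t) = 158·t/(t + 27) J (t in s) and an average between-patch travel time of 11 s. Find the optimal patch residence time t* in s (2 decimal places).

By the marginal value theorem, leave when the instantaneous gain rate g'(t) equals the habitat-wide average g(t)/(T + t).
g'(t) = 158·27/(t + 27)². Setting 158·27/(t+27)² = 158t/[(t+27)(11+t)] gives 27(11+t) = t(t+27), so t² = 27×11 = 297.
t* = √297 = 17.23 s.

17.23 s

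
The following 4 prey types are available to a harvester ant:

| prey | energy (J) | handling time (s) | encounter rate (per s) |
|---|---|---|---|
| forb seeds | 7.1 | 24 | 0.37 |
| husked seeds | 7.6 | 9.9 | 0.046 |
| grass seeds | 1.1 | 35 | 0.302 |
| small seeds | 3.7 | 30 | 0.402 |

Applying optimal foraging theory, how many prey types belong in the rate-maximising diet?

E/h in descending order: husked seeds 0.768, forb seeds 0.296, small seeds 0.123, grass seeds 0.0314 J/s. The optimal diet is the largest prefix of this list for which every included type satisfies E_i/h_i > R on the types above it.
Rate on top 1: 0.2402. forb seeds: 0.296 > 0.2402 → include.
Rate on top 2: 0.288. small seeds: 0.123 < 0.288 → exclude; stop.
Optimal diet: husked seeds, forb seeds — 2 of 4 types.

2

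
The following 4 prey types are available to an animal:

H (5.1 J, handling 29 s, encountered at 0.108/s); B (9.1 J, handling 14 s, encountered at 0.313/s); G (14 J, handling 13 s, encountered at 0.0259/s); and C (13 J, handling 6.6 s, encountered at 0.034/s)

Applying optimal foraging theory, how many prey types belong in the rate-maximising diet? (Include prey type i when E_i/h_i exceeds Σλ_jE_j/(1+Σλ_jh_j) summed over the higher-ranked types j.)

Profitabilities (E/h, J/s): C 1.97, G 1.08, B 0.65, H 0.176. Add prey in this order while the next type's profitability exceeds the intake rate on those already taken.
Rate on top 1: 0.361. G: 1.08 > 0.361 → include.
Rate on top 2: 0.5154. B: 0.65 > 0.5154 → include.
Rate on top 3: 0.6146. H: 0.176 < 0.6146 → exclude; stop.
Optimal diet: C, G, B — 3 of 4 types.

3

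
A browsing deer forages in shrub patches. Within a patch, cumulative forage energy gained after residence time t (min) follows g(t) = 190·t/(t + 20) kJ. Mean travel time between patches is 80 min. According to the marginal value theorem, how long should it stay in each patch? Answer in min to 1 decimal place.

By the marginal value theorem, leave when the instantaneous gain rate g'(t) equals the habitat-wide average g(t)/(T + t).
g'(t) = 190·20/(t + 20)². Setting 190·20/(t+20)² = 190t/[(t+20)(80+t)] gives 20(80+t) = t(t+20), so t² = 20×80 = 1600.
t* = √1600 = 40 min.

40.0 min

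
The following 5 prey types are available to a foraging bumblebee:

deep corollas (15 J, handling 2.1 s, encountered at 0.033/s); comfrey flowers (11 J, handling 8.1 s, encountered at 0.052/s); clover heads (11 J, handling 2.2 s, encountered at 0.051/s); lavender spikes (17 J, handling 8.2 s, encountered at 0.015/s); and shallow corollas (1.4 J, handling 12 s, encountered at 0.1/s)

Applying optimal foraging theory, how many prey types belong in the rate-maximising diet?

E/h in descending order: deep corollas 7.14, clover heads 5, lavender spikes 2.07, comfrey flowers 1.36, shallow corollas 0.117 J/s. The optimal diet is the largest prefix of this list for which every included type satisfies E_i/h_i > R on the types above it.
Rate on top 1: 0.4629. clover heads: 5 > 0.4629 → include.
Rate on top 2: 0.8938. lavender spikes: 2.07 > 0.8938 → include.
Rate on top 3: 1.005. comfrey flowers: 1.36 > 1.005 → include.
Rate on top 4: 1.091. shallow corollas: 0.117 < 1.091 → exclude; stop.
Optimal diet: deep corollas, clover heads, lavender spikes, comfrey flowers — 4 of 5 types.

4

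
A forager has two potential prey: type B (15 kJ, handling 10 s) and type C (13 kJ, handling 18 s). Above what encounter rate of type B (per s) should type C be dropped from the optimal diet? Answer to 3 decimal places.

The zero-one rule: include type C iff E₂/h₂ > λE₁/(1+λh₁). Equality gives the switch point.
λE₁h₂ = E₂ + λE₂h₁ ⇒ λ = E₂/(E₁h₂ − E₂h₁) = 13/(270 − 130) = 0.09286 per s.

0.093 per s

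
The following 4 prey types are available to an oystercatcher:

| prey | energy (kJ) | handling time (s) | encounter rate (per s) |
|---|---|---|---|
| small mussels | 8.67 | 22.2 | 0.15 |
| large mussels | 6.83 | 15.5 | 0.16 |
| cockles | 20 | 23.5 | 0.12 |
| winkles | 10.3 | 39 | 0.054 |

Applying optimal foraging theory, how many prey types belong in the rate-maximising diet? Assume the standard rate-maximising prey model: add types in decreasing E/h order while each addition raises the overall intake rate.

1

E/h in descending order: cockles 0.851, large mussels 0.441, small mussels 0.391, winkles 0.264 kJ/s. The optimal diet is the largest prefix of this list for which every included type satisfies E_i/h_i > R on the types above it.
Rate on top 1: 0.6283. large mussels: 0.441 < 0.6283 → exclude; stop.
Optimal diet: cockles — 1 of 4 types.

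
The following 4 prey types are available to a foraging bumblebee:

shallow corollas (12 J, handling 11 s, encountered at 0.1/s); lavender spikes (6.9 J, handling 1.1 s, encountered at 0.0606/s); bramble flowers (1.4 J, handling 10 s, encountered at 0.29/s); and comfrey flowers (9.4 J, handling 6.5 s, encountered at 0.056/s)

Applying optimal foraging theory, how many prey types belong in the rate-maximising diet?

Profitabilities (E/h, J/s): lavender spikes 6.27, comfrey flowers 1.45, shallow corollas 1.09, bramble flowers 0.14. Add prey in this order while the next type's profitability exceeds the intake rate on those already taken.
Rate on top 1: 0.392. comfrey flowers: 1.45 > 0.392 → include.
Rate on top 2: 0.6602. shallow corollas: 1.09 > 0.6602 → include.
Rate on top 3: 0.8474. bramble flowers: 0.14 < 0.8474 → exclude; stop.
Optimal diet: lavender spikes, comfrey flowers, shallow corollas — 3 of 4 types.

3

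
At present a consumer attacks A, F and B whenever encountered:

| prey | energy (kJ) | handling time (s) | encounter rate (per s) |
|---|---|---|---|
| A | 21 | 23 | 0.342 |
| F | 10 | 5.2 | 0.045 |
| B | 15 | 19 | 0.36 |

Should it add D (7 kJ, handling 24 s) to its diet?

No

Intake rate on the current diet: R = (0.342×21 + 0.045×10 + 0.36×15) / (1 + 0.342×23 + 0.045×5.2 + 0.36×19) = 13.03/15.94 = 0.8176 kJ/s.
Profitability of D: 7/24 = 0.2917 kJ/s.
Since 0.2917 < R, time spent handling D is better spent searching.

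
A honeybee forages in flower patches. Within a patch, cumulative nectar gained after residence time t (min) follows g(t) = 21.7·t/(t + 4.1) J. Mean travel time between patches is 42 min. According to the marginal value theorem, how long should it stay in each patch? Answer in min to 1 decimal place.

Maximise g(t)/(T+t): set derivative to zero → g'(t)(T+t) = g(t).
g'(t) = 21.7·4.1/(t + 4.1)². Setting 21.7·4.1/(t+4.1)² = 21.7t/[(t+4.1)(42+t)] gives 4.1(42+t) = t(t+4.1), so t² = 4.1×42 = 172.2.
t* = √172.2 = 13.12 min.

13.1 min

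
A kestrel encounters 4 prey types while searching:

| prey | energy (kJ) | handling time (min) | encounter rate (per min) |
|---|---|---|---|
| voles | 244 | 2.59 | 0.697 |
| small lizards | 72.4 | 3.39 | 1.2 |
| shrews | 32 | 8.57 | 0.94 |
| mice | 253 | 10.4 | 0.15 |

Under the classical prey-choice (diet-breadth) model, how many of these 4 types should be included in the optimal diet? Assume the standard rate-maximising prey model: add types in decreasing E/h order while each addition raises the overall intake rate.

E/h in descending order: voles 94.2, mice 24.3, small lizards 21.4, shrews 3.73 kJ/min. The optimal diet is the largest prefix of this list for which every included type satisfies E_i/h_i > R on the types above it.
Rate on top 1: 60.63. mice: 24.3 < 60.63 → exclude; stop.
Optimal diet: voles — 1 of 4 types.

1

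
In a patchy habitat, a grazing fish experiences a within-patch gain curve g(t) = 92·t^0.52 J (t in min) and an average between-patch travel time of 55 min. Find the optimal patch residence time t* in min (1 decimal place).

59.6 min

By the marginal value theorem, leave when the instantaneous gain rate g'(t) equals the habitat-wide average g(t)/(T + t).
g'(t) = 0.52·92·t^-0.48. Setting 0.52·92·t^-0.48 = 92·t^0.52/(55+t) gives 0.52(55+t) = t, so 0.48·t = 0.52×55.
t* = 0.52×55/0.48 = 59.58 min.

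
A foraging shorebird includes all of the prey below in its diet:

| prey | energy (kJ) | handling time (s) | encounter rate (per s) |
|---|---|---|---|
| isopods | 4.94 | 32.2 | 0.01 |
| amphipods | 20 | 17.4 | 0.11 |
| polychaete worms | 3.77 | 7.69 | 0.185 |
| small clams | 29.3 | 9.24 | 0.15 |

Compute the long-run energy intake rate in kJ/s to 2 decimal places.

1.21 kJ/s

R = Σλ_iE_i / (1 + Σλ_ih_i)
Numerator: 0.01×4.94 + 0.11×20 + 0.185×3.77 + 0.15×29.3 = 7.342
Denominator: 1 + 0.01×32.2 + 0.11×17.4 + 0.185×7.69 + 0.15×9.24 = 6.045
R = 7.342/6.045 = 1.215 kJ/s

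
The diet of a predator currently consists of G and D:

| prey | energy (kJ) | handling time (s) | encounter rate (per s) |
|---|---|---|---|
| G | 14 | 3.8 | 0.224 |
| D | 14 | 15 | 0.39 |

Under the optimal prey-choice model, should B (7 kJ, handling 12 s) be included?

Intake rate on the current diet: R = (0.224×14 + 0.39×14) / (1 + 0.224×3.8 + 0.39×15) = 8.596/7.701 = 1.116 kJ/s.
Profitability of B: 7/12 = 0.5833 kJ/s.
0.5833 < 1.116, so adding B would lower the average — exclude it.

No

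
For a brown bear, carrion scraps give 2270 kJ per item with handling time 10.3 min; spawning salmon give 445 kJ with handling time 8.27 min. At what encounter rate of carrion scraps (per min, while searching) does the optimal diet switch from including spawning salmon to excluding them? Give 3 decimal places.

0.031 per min

Drop spawning salmon once their profitability E₂/h₂ falls below the rate achievable on carrion scraps alone: E₂/h₂ = λE₁/(1 + λh₁).
Solve for λ: λE₁h₂ = E₂(1 + λh₁) → λ(E₁h₂ − E₂h₁) = E₂ → λ = E₂/(E₁h₂ − E₂h₁).
λ = 445/(2270×8.27 − 445×10.3) = 445/1.419e+04 = 0.03136 per min.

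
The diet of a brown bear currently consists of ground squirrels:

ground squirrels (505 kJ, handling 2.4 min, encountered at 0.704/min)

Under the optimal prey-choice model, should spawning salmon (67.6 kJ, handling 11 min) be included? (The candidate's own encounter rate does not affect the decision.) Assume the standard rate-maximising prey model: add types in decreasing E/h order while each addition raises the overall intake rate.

Current rate: (0.704×505)/(1 + 0.704×2.4) = 132.2 kJ/min.
spawning salmon: E/h = 67.6/11 = 6.145 kJ/min.
6.145 < 132.2, so adding spawning salmon would lower the average — exclude it.

No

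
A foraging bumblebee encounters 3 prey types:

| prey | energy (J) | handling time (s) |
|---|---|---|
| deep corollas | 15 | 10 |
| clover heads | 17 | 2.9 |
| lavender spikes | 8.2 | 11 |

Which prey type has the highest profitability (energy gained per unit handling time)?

In descending order of E/h:
clover heads: 17/2.9 = 5.86 J/s
deep corollas: 15/10 = 1.5 J/s
lavender spikes: 8.2/11 = 0.745 J/s

clover heads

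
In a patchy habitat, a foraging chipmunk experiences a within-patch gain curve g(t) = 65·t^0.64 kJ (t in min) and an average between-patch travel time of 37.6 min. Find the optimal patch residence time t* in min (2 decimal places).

66.84 min

Optimal t* satisfies g'(t*) = g(t*)/(T + t*).
g'(t) = 0.64·65·t^-0.36. Setting 0.64·65·t^-0.36 = 65·t^0.64/(37.6+t) gives 0.64(37.6+t) = t, so 0.36·t = 0.64×37.6.
t* = 0.64×37.6/0.36 = 66.84 min.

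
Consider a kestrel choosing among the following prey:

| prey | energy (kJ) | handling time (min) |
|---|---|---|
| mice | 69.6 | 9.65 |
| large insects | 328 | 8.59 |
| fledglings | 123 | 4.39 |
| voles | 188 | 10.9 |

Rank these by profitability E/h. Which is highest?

In descending order of E/h:
large insects: 328/8.59 = 38.2 kJ/min
fledglings: 123/4.39 = 28 kJ/min
voles: 188/10.9 = 17.2 kJ/min
mice: 69.6/9.65 = 7.21 kJ/min

large insects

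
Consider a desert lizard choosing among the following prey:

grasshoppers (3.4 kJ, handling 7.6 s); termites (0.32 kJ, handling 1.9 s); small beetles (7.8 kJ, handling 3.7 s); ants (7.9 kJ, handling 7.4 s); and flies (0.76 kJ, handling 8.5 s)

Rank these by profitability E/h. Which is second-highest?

Profitability E/h (kJ/s): grasshoppers = 3.4/7.6 = 0.447, termites = 0.32/1.9 = 0.168, small beetles = 7.8/3.7 = 2.11, ants = 7.9/7.4 = 1.07, flies = 0.76/8.5 = 0.0894.
Ranked: small beetles > ants > grasshoppers > termites > flies.

ants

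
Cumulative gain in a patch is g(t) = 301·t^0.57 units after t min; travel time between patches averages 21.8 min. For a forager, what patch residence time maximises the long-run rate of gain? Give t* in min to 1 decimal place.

28.9 min

Optimal t* satisfies g'(t*) = g(t*)/(T + t*).
g'(t) = 0.57·301·t^-0.43. Setting 0.57·301·t^-0.43 = 301·t^0.57/(21.8+t) gives 0.57(21.8+t) = t, so 0.43·t = 0.57×21.8.
t* = 0.57×21.8/0.43 = 28.9 min.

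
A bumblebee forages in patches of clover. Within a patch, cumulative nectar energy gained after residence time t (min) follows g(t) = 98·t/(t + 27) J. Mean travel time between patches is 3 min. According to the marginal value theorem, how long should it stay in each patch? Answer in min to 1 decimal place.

9.0 min

Optimal t* satisfies g'(t*) = g(t*)/(T + t*).
g'(t) = 98·27/(t + 27)². Setting 98·27/(t+27)² = 98t/[(t+27)(3+t)] gives 27(3+t) = t(t+27), so t² = 27×3 = 81.
t* = √81 = 9 min.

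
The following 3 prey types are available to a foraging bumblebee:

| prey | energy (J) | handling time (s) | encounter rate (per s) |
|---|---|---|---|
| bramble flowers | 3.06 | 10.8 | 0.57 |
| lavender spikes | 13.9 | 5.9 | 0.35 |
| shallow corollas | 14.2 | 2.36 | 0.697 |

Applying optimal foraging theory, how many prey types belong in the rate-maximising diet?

1

Rank by E/h (J/s): shallow corollas 6.02, lavender spikes 2.36, bramble flowers 0.283. Include each in turn until the next type's E/h falls below the running intake rate.
Rate on top 1: 3.742. lavender spikes: 2.36 < 3.742 → exclude; stop.
Optimal diet: shallow corollas — 1 of 3 types.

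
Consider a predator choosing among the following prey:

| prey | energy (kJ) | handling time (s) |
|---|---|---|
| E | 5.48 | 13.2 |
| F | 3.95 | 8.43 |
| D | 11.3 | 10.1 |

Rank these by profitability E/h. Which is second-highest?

Profitability E/h (kJ/s): E = 5.48/13.2 = 0.415, F = 3.95/8.43 = 0.469, D = 11.3/10.1 = 1.12.
Ranked: D > F > E.

F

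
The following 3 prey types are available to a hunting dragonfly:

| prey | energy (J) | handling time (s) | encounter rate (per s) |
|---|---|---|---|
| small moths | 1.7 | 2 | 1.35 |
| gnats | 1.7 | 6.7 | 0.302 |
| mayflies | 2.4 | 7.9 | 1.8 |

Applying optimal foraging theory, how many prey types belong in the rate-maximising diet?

Profitabilities (E/h, J/s): small moths 0.85, mayflies 0.304, gnats 0.254. Add prey in this order while the next type's profitability exceeds the intake rate on those already taken.
Rate on top 1: 0.6203. mayflies: 0.304 < 0.6203 → exclude; stop.
Optimal diet: small moths — 1 of 3 types.

1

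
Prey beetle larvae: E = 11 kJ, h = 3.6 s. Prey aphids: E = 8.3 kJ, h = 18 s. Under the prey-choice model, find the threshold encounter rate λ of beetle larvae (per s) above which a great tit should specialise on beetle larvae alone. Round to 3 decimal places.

0.049 per s

Drop aphids once their profitability E₂/h₂ falls below the rate achievable on beetle larvae alone: E₂/h₂ = λE₁/(1 + λh₁).
Solve for λ: λE₁h₂ = E₂(1 + λh₁) → λ(E₁h₂ − E₂h₁) = E₂ → λ = E₂/(E₁h₂ − E₂h₁).
λ = 8.3/(11×18 − 8.3×3.6) = 8.3/168.1 = 0.04937 per s.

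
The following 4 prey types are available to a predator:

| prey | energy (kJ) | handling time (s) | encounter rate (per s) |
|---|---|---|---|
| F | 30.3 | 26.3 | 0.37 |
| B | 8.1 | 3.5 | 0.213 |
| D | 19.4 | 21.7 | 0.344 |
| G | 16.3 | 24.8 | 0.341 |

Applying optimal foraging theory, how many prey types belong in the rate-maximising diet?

2

E/h in descending order: B 2.31, F 1.15, D 0.894, G 0.657 kJ/s. The optimal diet is the largest prefix of this list for which every included type satisfies E_i/h_i > R on the types above it.
Rate on top 1: 0.9884. F: 1.15 > 0.9884 → include.
Rate on top 2: 1.127. D: 0.894 < 1.127 → exclude; stop.
Optimal diet: B, F — 2 of 4 types.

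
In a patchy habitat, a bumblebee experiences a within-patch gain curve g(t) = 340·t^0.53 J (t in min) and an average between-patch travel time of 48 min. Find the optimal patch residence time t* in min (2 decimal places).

Maximise g(t)/(T+t): set derivative to zero → g'(t)(T+t) = g(t).
g'(t) = 0.53·340·t^-0.47. Setting 0.53·340·t^-0.47 = 340·t^0.53/(48+t) gives 0.53(48+t) = t, so 0.47·t = 0.53×48.
t* = 0.53×48/0.47 = 54.13 min.

54.13 min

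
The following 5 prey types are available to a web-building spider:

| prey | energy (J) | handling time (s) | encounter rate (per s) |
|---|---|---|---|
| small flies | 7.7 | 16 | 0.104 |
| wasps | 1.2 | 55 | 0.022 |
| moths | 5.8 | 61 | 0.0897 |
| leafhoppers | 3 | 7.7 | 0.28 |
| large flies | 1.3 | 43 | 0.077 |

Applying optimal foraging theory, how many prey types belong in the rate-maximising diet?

2

E/h in descending order: small flies 0.481, leafhoppers 0.39, moths 0.0951, large flies 0.0302, wasps 0.0218 J/s. The optimal diet is the largest prefix of this list for which every included type satisfies E_i/h_i > R on the types above it.
Rate on top 1: 0.3006. leafhoppers: 0.39 > 0.3006 → include.
Rate on top 2: 0.3404. moths: 0.0951 < 0.3404 → exclude; stop.
Optimal diet: small flies, leafhoppers — 2 of 5 types.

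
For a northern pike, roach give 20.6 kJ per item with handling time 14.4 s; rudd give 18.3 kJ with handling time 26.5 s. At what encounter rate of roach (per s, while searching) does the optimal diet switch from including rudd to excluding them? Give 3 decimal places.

0.065 per s

At the threshold, the rate on roach alone equals the profitability of rudd: λ·20.6/(1 + λ·14.4) = 18.3/26.5 = 0.6906.
Rearranging, λ(20.6 − 0.6906×14.4) = 0.6906, so λ = 0.6906/10.66 = 0.06481 per s.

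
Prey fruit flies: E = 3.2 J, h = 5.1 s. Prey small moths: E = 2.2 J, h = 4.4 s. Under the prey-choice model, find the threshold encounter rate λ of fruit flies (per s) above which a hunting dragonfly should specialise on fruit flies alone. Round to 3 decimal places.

0.769 per s

Drop small moths once their profitability E₂/h₂ falls below the rate achievable on fruit flies alone: E₂/h₂ = λE₁/(1 + λh₁).
Solve for λ: λE₁h₂ = E₂(1 + λh₁) → λ(E₁h₂ − E₂h₁) = E₂ → λ = E₂/(E₁h₂ − E₂h₁).
λ = 2.2/(3.2×4.4 − 2.2×5.1) = 2.2/2.86 = 0.7692 per s.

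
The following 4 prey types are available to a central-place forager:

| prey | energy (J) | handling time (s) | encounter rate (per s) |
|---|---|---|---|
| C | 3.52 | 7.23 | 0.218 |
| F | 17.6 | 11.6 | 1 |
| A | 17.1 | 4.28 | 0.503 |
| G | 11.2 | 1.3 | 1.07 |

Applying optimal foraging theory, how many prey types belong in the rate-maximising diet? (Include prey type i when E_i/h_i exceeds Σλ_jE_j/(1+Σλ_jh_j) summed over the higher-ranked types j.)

Rank by E/h (J/s): G 8.62, A 4, F 1.52, C 0.487. Include each in turn until the next type's E/h falls below the running intake rate.
Rate on top 1: 5.012. A: 4 < 5.012 → exclude; stop.
Optimal diet: G — 1 of 4 types.

1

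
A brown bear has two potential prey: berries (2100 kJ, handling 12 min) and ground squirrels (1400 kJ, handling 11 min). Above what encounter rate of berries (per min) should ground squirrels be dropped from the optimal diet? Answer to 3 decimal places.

Drop ground squirrels once their profitability E₂/h₂ falls below the rate achievable on berries alone: E₂/h₂ = λE₁/(1 + λh₁).
Solve for λ: λE₁h₂ = E₂(1 + λh₁) → λ(E₁h₂ − E₂h₁) = E₂ → λ = E₂/(E₁h₂ − E₂h₁).
λ = 1400/(2100×11 − 1400×12) = 1400/6300 = 0.2222 per min.

0.222 per min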